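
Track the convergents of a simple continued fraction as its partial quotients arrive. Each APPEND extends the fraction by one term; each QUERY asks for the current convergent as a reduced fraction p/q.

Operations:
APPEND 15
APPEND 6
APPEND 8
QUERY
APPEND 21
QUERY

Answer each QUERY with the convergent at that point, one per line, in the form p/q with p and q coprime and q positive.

743/49
15694/1035

APPEND 15: p_0 = 15·1 + 0 = 15, q_0 = 15·0 + 1 = 1 → 15/1
APPEND 6: p_1 = 6·15 + 1 = 91, q_1 = 6·1 + 0 = 6 → 91/6
APPEND 8: p_2 = 8·91 + 15 = 743, q_2 = 8·6 + 1 = 49 → 743/49
APPEND 21: p_3 = 21·743 + 91 = 15694, q_3 = 21·49 + 6 = 1035 → 15694/1035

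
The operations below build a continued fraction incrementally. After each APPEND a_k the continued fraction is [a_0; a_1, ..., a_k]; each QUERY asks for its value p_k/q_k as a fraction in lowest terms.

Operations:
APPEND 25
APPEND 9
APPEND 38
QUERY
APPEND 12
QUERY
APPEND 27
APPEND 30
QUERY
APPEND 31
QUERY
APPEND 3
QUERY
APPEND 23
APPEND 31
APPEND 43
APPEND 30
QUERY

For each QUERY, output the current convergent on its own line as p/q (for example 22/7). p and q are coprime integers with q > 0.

8613/343
103582/4125
84263392/3355665
2614970479/104137333
7929174829/315767664
7419110512113085/295455106728079

APPEND 25: p_0 = 25·1 + 0 = 25, q_0 = 25·0 + 1 = 1 → 25/1
APPEND 9: p_1 = 9·25 + 1 = 226, q_1 = 9·1 + 0 = 9 → 226/9
APPEND 38: p_2 = 38·226 + 25 = 8613, q_2 = 38·9 + 1 = 343 → 8613/343
APPEND 12: p_3 = 12·8613 + 226 = 103582, q_3 = 12·343 + 9 = 4125 → 103582/4125
APPEND 27: p_4 = 27·103582 + 8613 = 2805327, q_4 = 27·4125 + 343 = 111718 → 2805327/111718
APPEND 30: p_5 = 30·2805327 + 103582 = 84263392, q_5 = 30·111718 + 4125 = 3355665 → 84263392/3355665
APPEND 31: p_6 = 31·84263392 + 2805327 = 2614970479, q_6 = 31·3355665 + 111718 = 104137333 → 2614970479/104137333
APPEND 3: p_7 = 3·2614970479 + 84263392 = 7929174829, q_7 = 3·104137333 + 3355665 = 315767664 → 7929174829/315767664
APPEND 23: p_8 = 23·7929174829 + 2614970479 = 184985991546, q_8 = 23·315767664 + 104137333 = 7366793605 → 184985991546/7366793605
APPEND 31: p_9 = 31·184985991546 + 7929174829 = 5742494912755, q_9 = 31·7366793605 + 315767664 = 228686369419 → 5742494912755/228686369419
APPEND 43: p_10 = 43·5742494912755 + 184985991546 = 247112267240011, q_10 = 43·228686369419 + 7366793605 = 9840880678622 → 247112267240011/9840880678622
APPEND 30: p_11 = 30·247112267240011 + 5742494912755 = 7419110512113085, q_11 = 30·9840880678622 + 228686369419 = 295455106728079 → 7419110512113085/295455106728079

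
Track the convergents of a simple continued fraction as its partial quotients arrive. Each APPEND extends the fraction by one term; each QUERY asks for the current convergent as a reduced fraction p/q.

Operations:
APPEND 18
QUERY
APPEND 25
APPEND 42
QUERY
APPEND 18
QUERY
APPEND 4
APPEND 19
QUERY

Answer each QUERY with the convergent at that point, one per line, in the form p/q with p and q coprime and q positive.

APPEND 18: p_0 = 18·1 + 0 = 18, q_0 = 18·0 + 1 = 1 → 18/1
APPEND 25: p_1 = 25·18 + 1 = 451, q_1 = 25·1 + 0 = 25 → 451/25
APPEND 42: p_2 = 42·451 + 18 = 18960, q_2 = 42·25 + 1 = 1051 → 18960/1051
APPEND 18: p_3 = 18·18960 + 451 = 341731, q_3 = 18·1051 + 25 = 18943 → 341731/18943
APPEND 4: p_4 = 4·341731 + 18960 = 1385884, q_4 = 4·18943 + 1051 = 76823 → 1385884/76823
APPEND 19: p_5 = 19·1385884 + 341731 = 26673527, q_5 = 19·76823 + 18943 = 1478580 → 26673527/1478580

18/1
18960/1051
341731/18943
26673527/1478580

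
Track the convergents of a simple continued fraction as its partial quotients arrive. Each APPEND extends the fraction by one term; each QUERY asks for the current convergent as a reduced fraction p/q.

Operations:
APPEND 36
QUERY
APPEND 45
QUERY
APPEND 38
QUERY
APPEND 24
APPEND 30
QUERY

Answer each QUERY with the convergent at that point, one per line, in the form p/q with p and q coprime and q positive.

36/1
1621/45
61634/1711
44486744/1234981

APPEND 36: p_0 = 36·1 + 0 = 36, q_0 = 36·0 + 1 = 1 → 36/1
APPEND 45: p_1 = 45·36 + 1 = 1621, q_1 = 45·1 + 0 = 45 → 1621/45
APPEND 38: p_2 = 38·1621 + 36 = 61634, q_2 = 38·45 + 1 = 1711 → 61634/1711
APPEND 24: p_3 = 24·61634 + 1621 = 1480837, q_3 = 24·1711 + 45 = 41109 → 1480837/41109
APPEND 30: p_4 = 30·1480837 + 61634 = 44486744, q_4 = 30·41109 + 1711 = 1234981 → 44486744/1234981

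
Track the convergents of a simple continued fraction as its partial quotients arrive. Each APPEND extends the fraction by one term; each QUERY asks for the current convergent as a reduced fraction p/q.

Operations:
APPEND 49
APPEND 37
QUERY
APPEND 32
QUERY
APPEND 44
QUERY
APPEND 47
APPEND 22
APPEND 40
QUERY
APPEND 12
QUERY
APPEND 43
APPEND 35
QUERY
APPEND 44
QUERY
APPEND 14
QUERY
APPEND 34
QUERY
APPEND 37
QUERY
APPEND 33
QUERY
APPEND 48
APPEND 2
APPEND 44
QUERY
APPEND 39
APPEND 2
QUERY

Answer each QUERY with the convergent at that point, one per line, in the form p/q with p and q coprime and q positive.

APPEND 49: p_0 = 49·1 + 0 = 49, q_0 = 49·0 + 1 = 1 → 49/1
APPEND 37: p_1 = 37·49 + 1 = 1814, q_1 = 37·1 + 0 = 37 → 1814/37
APPEND 32: p_2 = 32·1814 + 49 = 58097, q_2 = 32·37 + 1 = 1185 → 58097/1185
APPEND 44: p_3 = 44·58097 + 1814 = 2558082, q_3 = 44·1185 + 37 = 52177 → 2558082/52177
APPEND 47: p_4 = 47·2558082 + 58097 = 120287951, q_4 = 47·52177 + 1185 = 2453504 → 120287951/2453504
APPEND 22: p_5 = 22·120287951 + 2558082 = 2648893004, q_5 = 22·2453504 + 52177 = 54029265 → 2648893004/54029265
APPEND 40: p_6 = 40·2648893004 + 120287951 = 106076008111, q_6 = 40·54029265 + 2453504 = 2163624104 → 106076008111/2163624104
APPEND 12: p_7 = 12·106076008111 + 2648893004 = 1275560990336, q_7 = 12·2163624104 + 54029265 = 26017518513 → 1275560990336/26017518513
APPEND 43: p_8 = 43·1275560990336 + 106076008111 = 54955198592559, q_8 = 43·26017518513 + 2163624104 = 1120916920163 → 54955198592559/1120916920163
APPEND 35: p_9 = 35·54955198592559 + 1275560990336 = 1924707511729901, q_9 = 35·1120916920163 + 26017518513 = 39258109724218 → 1924707511729901/39258109724218
APPEND 44: p_10 = 44·1924707511729901 + 54955198592559 = 84742085714708203, q_10 = 44·39258109724218 + 1120916920163 = 1728477744785755 → 84742085714708203/1728477744785755
APPEND 14: p_11 = 14·84742085714708203 + 1924707511729901 = 1188313907517644743, q_11 = 14·1728477744785755 + 39258109724218 = 24237946536724788 → 1188313907517644743/24237946536724788
APPEND 34: p_12 = 34·1188313907517644743 + 84742085714708203 = 40487414941314629465, q_12 = 34·24237946536724788 + 1728477744785755 = 825818659993428547 → 40487414941314629465/825818659993428547
APPEND 37: p_13 = 37·40487414941314629465 + 1188313907517644743 = 1499222666736158934948, q_13 = 37·825818659993428547 + 24237946536724788 = 30579528366293581027 → 1499222666736158934948/30579528366293581027
APPEND 33: p_14 = 33·1499222666736158934948 + 40487414941314629465 = 49514835417234559482749, q_14 = 33·30579528366293581027 + 825818659993428547 = 1009950254747681602438 → 49514835417234559482749/1009950254747681602438
APPEND 48: p_15 = 48·49514835417234559482749 + 1499222666736158934948 = 2378211322693995014106900, q_15 = 48·1009950254747681602438 + 30579528366293581027 = 48508191756255010498051 → 2378211322693995014106900/48508191756255010498051
APPEND 2: p_16 = 2·2378211322693995014106900 + 49514835417234559482749 = 4805937480805224587696549, q_16 = 2·48508191756255010498051 + 1009950254747681602438 = 98026333767257702598540 → 4805937480805224587696549/98026333767257702598540
APPEND 44: p_17 = 44·4805937480805224587696549 + 2378211322693995014106900 = 213839460478123876872755056, q_17 = 44·98026333767257702598540 + 48508191756255010498051 = 4361666877515593924833811 → 213839460478123876872755056/4361666877515593924833811
APPEND 39: p_18 = 39·213839460478123876872755056 + 4805937480805224587696549 = 8344544896127636422625143733, q_18 = 39·4361666877515593924833811 + 98026333767257702598540 = 170203034556875420771117169 → 8344544896127636422625143733/170203034556875420771117169
APPEND 2: p_19 = 2·8344544896127636422625143733 + 213839460478123876872755056 = 16902929252733396722123042522, q_19 = 2·170203034556875420771117169 + 4361666877515593924833811 = 344767735991266435467068149 → 16902929252733396722123042522/344767735991266435467068149

1814/37
58097/1185
2558082/52177
106076008111/2163624104
1275560990336/26017518513
1924707511729901/39258109724218
84742085714708203/1728477744785755
1188313907517644743/24237946536724788
40487414941314629465/825818659993428547
1499222666736158934948/30579528366293581027
49514835417234559482749/1009950254747681602438
213839460478123876872755056/4361666877515593924833811
16902929252733396722123042522/344767735991266435467068149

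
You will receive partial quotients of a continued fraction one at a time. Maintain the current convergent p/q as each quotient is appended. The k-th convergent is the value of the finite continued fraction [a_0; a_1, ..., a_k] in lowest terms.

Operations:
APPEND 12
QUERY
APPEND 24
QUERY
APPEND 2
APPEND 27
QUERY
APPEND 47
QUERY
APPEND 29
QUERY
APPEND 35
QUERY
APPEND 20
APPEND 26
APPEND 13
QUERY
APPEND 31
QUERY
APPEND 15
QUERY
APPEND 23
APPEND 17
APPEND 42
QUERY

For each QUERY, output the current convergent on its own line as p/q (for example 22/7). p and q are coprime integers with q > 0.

12/1
289/24
16219/1347
762883/63358
22139826/1838729
775656793/64418873
5276541995863/438220733420
163977494696382/13618452775807
2464938962441593/204715012370525
40756692582482456921/3384873602687547680

APPEND 12: p_0 = 12·1 + 0 = 12, q_0 = 12·0 + 1 = 1 → 12/1
APPEND 24: p_1 = 24·12 + 1 = 289, q_1 = 24·1 + 0 = 24 → 289/24
APPEND 2: p_2 = 2·289 + 12 = 590, q_2 = 2·24 + 1 = 49 → 590/49
APPEND 27: p_3 = 27·590 + 289 = 16219, q_3 = 27·49 + 24 = 1347 → 16219/1347
APPEND 47: p_4 = 47·16219 + 590 = 762883, q_4 = 47·1347 + 49 = 63358 → 762883/63358
APPEND 29: p_5 = 29·762883 + 16219 = 22139826, q_5 = 29·63358 + 1347 = 1838729 → 22139826/1838729
APPEND 35: p_6 = 35·22139826 + 762883 = 775656793, q_6 = 35·1838729 + 63358 = 64418873 → 775656793/64418873
APPEND 20: p_7 = 20·775656793 + 22139826 = 15535275686, q_7 = 20·64418873 + 1838729 = 1290216189 → 15535275686/1290216189
APPEND 26: p_8 = 26·15535275686 + 775656793 = 404692824629, q_8 = 26·1290216189 + 64418873 = 33610039787 → 404692824629/33610039787
APPEND 13: p_9 = 13·404692824629 + 15535275686 = 5276541995863, q_9 = 13·33610039787 + 1290216189 = 438220733420 → 5276541995863/438220733420
APPEND 31: p_10 = 31·5276541995863 + 404692824629 = 163977494696382, q_10 = 31·438220733420 + 33610039787 = 13618452775807 → 163977494696382/13618452775807
APPEND 15: p_11 = 15·163977494696382 + 5276541995863 = 2464938962441593, q_11 = 15·13618452775807 + 438220733420 = 204715012370525 → 2464938962441593/204715012370525
APPEND 23: p_12 = 23·2464938962441593 + 163977494696382 = 56857573630853021, q_12 = 23·204715012370525 + 13618452775807 = 4722063737297882 → 56857573630853021/4722063737297882
APPEND 17: p_13 = 17·56857573630853021 + 2464938962441593 = 969043690686942950, q_13 = 17·4722063737297882 + 204715012370525 = 80479798546434519 → 969043690686942950/80479798546434519
APPEND 42: p_14 = 42·969043690686942950 + 56857573630853021 = 40756692582482456921, q_14 = 42·80479798546434519 + 4722063737297882 = 3384873602687547680 → 40756692582482456921/3384873602687547680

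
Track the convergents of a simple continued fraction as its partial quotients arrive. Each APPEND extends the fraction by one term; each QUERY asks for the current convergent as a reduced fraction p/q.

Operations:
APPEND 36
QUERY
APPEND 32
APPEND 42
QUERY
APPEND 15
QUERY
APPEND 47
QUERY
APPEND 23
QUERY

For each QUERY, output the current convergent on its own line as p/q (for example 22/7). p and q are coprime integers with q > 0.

APPEND 36: p_0 = 36·1 + 0 = 36, q_0 = 36·0 + 1 = 1 → 36/1
APPEND 32: p_1 = 32·36 + 1 = 1153, q_1 = 32·1 + 0 = 32 → 1153/32
APPEND 42: p_2 = 42·1153 + 36 = 48462, q_2 = 42·32 + 1 = 1345 → 48462/1345
APPEND 15: p_3 = 15·48462 + 1153 = 728083, q_3 = 15·1345 + 32 = 20207 → 728083/20207
APPEND 47: p_4 = 47·728083 + 48462 = 34268363, q_4 = 47·20207 + 1345 = 951074 → 34268363/951074
APPEND 23: p_5 = 23·34268363 + 728083 = 788900432, q_5 = 23·951074 + 20207 = 21894909 → 788900432/21894909

36/1
48462/1345
728083/20207
34268363/951074
788900432/21894909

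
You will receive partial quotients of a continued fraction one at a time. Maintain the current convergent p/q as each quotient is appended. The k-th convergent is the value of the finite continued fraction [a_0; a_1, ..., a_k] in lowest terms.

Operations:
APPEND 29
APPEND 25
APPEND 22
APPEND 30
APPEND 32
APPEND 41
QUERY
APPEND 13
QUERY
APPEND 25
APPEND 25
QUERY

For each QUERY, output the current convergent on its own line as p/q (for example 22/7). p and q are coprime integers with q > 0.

631888669/21759306
8229952890/283401289
5167747725865/177953189564

APPEND 29: p_0 = 29·1 + 0 = 29, q_0 = 29·0 + 1 = 1 → 29/1
APPEND 25: p_1 = 25·29 + 1 = 726, q_1 = 25·1 + 0 = 25 → 726/25
APPEND 22: p_2 = 22·726 + 29 = 16001, q_2 = 22·25 + 1 = 551 → 16001/551
APPEND 30: p_3 = 30·16001 + 726 = 480756, q_3 = 30·551 + 25 = 16555 → 480756/16555
APPEND 32: p_4 = 32·480756 + 16001 = 15400193, q_4 = 32·16555 + 551 = 530311 → 15400193/530311
APPEND 41: p_5 = 41·15400193 + 480756 = 631888669, q_5 = 41·530311 + 16555 = 21759306 → 631888669/21759306
APPEND 13: p_6 = 13·631888669 + 15400193 = 8229952890, q_6 = 13·21759306 + 530311 = 283401289 → 8229952890/283401289
APPEND 25: p_7 = 25·8229952890 + 631888669 = 206380710919, q_7 = 25·283401289 + 21759306 = 7106791531 → 206380710919/7106791531
APPEND 25: p_8 = 25·206380710919 + 8229952890 = 5167747725865, q_8 = 25·7106791531 + 283401289 = 177953189564 → 5167747725865/177953189564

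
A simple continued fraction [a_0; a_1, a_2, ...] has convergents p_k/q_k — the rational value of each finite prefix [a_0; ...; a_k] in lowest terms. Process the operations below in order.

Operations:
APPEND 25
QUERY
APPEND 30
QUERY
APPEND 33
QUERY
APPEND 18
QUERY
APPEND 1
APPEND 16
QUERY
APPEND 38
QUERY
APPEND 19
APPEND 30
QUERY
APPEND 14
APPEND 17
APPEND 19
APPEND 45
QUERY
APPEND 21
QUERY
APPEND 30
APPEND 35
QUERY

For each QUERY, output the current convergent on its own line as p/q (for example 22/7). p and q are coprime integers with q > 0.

APPEND 25: p_0 = 25·1 + 0 = 25, q_0 = 25·0 + 1 = 1 → 25/1
APPEND 30: p_1 = 30·25 + 1 = 751, q_1 = 30·1 + 0 = 30 → 751/30
APPEND 33: p_2 = 33·751 + 25 = 24808, q_2 = 33·30 + 1 = 991 → 24808/991
APPEND 18: p_3 = 18·24808 + 751 = 447295, q_3 = 18·991 + 30 = 17868 → 447295/17868
APPEND 1: p_4 = 1·447295 + 24808 = 472103, q_4 = 1·17868 + 991 = 18859 → 472103/18859
APPEND 16: p_5 = 16·472103 + 447295 = 8000943, q_5 = 16·18859 + 17868 = 319612 → 8000943/319612
APPEND 38: p_6 = 38·8000943 + 472103 = 304507937, q_6 = 38·319612 + 18859 = 12164115 → 304507937/12164115
APPEND 19: p_7 = 19·304507937 + 8000943 = 5793651746, q_7 = 19·12164115 + 319612 = 231437797 → 5793651746/231437797
APPEND 30: p_8 = 30·5793651746 + 304507937 = 174114060317, q_8 = 30·231437797 + 12164115 = 6955298025 → 174114060317/6955298025
APPEND 14: p_9 = 14·174114060317 + 5793651746 = 2443390496184, q_9 = 14·6955298025 + 231437797 = 97605610147 → 2443390496184/97605610147
APPEND 17: p_10 = 17·2443390496184 + 174114060317 = 41711752495445, q_10 = 17·97605610147 + 6955298025 = 1666250670524 → 41711752495445/1666250670524
APPEND 19: p_11 = 19·41711752495445 + 2443390496184 = 794966687909639, q_11 = 19·1666250670524 + 97605610147 = 31756368350103 → 794966687909639/31756368350103
APPEND 45: p_12 = 45·794966687909639 + 41711752495445 = 35815212708429200, q_12 = 45·31756368350103 + 1666250670524 = 1430702826425159 → 35815212708429200/1430702826425159
APPEND 21: p_13 = 21·35815212708429200 + 794966687909639 = 752914433564922839, q_13 = 21·1430702826425159 + 31756368350103 = 30076515723278442 → 752914433564922839/30076515723278442
APPEND 30: p_14 = 30·752914433564922839 + 35815212708429200 = 22623248219656114370, q_14 = 30·30076515723278442 + 1430702826425159 = 903726174524778419 → 22623248219656114370/903726174524778419
APPEND 35: p_15 = 35·22623248219656114370 + 752914433564922839 = 792566602121528925789, q_15 = 35·903726174524778419 + 30076515723278442 = 31660492624090523107 → 792566602121528925789/31660492624090523107

25/1
751/30
24808/991
447295/17868
8000943/319612
304507937/12164115
174114060317/6955298025
35815212708429200/1430702826425159
752914433564922839/30076515723278442
792566602121528925789/31660492624090523107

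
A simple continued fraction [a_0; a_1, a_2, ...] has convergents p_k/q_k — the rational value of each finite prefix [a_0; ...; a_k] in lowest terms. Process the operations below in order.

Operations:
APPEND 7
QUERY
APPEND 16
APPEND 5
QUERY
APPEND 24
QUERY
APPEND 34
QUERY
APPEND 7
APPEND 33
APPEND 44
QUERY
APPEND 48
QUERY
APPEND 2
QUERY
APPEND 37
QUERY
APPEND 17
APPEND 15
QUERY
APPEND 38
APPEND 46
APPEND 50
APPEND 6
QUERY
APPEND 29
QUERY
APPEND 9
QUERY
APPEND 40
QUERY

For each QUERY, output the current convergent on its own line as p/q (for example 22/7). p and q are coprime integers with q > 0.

APPEND 7: p_0 = 7·1 + 0 = 7, q_0 = 7·0 + 1 = 1 → 7/1
APPEND 16: p_1 = 16·7 + 1 = 113, q_1 = 16·1 + 0 = 16 → 113/16
APPEND 5: p_2 = 5·113 + 7 = 572, q_2 = 5·16 + 1 = 81 → 572/81
APPEND 24: p_3 = 24·572 + 113 = 13841, q_3 = 24·81 + 16 = 1960 → 13841/1960
APPEND 34: p_4 = 34·13841 + 572 = 471166, q_4 = 34·1960 + 81 = 66721 → 471166/66721
APPEND 7: p_5 = 7·471166 + 13841 = 3312003, q_5 = 7·66721 + 1960 = 469007 → 3312003/469007
APPEND 33: p_6 = 33·3312003 + 471166 = 109767265, q_6 = 33·469007 + 66721 = 15543952 → 109767265/15543952
APPEND 44: p_7 = 44·109767265 + 3312003 = 4833071663, q_7 = 44·15543952 + 469007 = 684402895 → 4833071663/684402895
APPEND 48: p_8 = 48·4833071663 + 109767265 = 232097207089, q_8 = 48·684402895 + 15543952 = 32866882912 → 232097207089/32866882912
APPEND 2: p_9 = 2·232097207089 + 4833071663 = 469027485841, q_9 = 2·32866882912 + 684402895 = 66418168719 → 469027485841/66418168719
APPEND 37: p_10 = 37·469027485841 + 232097207089 = 17586114183206, q_10 = 37·66418168719 + 32866882912 = 2490339125515 → 17586114183206/2490339125515
APPEND 17: p_11 = 17·17586114183206 + 469027485841 = 299432968600343, q_11 = 17·2490339125515 + 66418168719 = 42402183302474 → 299432968600343/42402183302474
APPEND 15: p_12 = 15·299432968600343 + 17586114183206 = 4509080643188351, q_12 = 15·42402183302474 + 2490339125515 = 638523088662625 → 4509080643188351/638523088662625
APPEND 38: p_13 = 38·4509080643188351 + 299432968600343 = 171644497409757681, q_13 = 38·638523088662625 + 42402183302474 = 24306279552482224 → 171644497409757681/24306279552482224
APPEND 46: p_14 = 46·171644497409757681 + 4509080643188351 = 7900155961492041677, q_14 = 46·24306279552482224 + 638523088662625 = 1118727382502844929 → 7900155961492041677/1118727382502844929
APPEND 50: p_15 = 50·7900155961492041677 + 171644497409757681 = 395179442572011841531, q_15 = 50·1118727382502844929 + 24306279552482224 = 55960675404694728674 → 395179442572011841531/55960675404694728674
APPEND 6: p_16 = 6·395179442572011841531 + 7900155961492041677 = 2378976811393563090863, q_16 = 6·55960675404694728674 + 1118727382502844929 = 336882779810671216973 → 2378976811393563090863/336882779810671216973
APPEND 29: p_17 = 29·2378976811393563090863 + 395179442572011841531 = 69385506972985341476558, q_17 = 29·336882779810671216973 + 55960675404694728674 = 9825561289914160020891 → 69385506972985341476558/9825561289914160020891
APPEND 9: p_18 = 9·69385506972985341476558 + 2378976811393563090863 = 626848539568261636379885, q_18 = 9·9825561289914160020891 + 336882779810671216973 = 88766934389038111404992 → 626848539568261636379885/88766934389038111404992
APPEND 40: p_19 = 40·626848539568261636379885 + 69385506972985341476558 = 25143327089703450796671958, q_19 = 40·88766934389038111404992 + 9825561289914160020891 = 3560502936851438616220571 → 25143327089703450796671958/3560502936851438616220571

7/1
572/81
13841/1960
471166/66721
4833071663/684402895
232097207089/32866882912
469027485841/66418168719
17586114183206/2490339125515
4509080643188351/638523088662625
2378976811393563090863/336882779810671216973
69385506972985341476558/9825561289914160020891
626848539568261636379885/88766934389038111404992
25143327089703450796671958/3560502936851438616220571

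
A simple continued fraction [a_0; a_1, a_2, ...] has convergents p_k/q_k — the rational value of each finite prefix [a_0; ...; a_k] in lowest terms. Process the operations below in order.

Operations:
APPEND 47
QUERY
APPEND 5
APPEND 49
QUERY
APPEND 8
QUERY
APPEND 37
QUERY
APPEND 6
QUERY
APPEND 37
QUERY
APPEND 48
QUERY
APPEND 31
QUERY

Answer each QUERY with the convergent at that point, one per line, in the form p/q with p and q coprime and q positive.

APPEND 47: p_0 = 47·1 + 0 = 47, q_0 = 47·0 + 1 = 1 → 47/1
APPEND 5: p_1 = 5·47 + 1 = 236, q_1 = 5·1 + 0 = 5 → 236/5
APPEND 49: p_2 = 49·236 + 47 = 11611, q_2 = 49·5 + 1 = 246 → 11611/246
APPEND 8: p_3 = 8·11611 + 236 = 93124, q_3 = 8·246 + 5 = 1973 → 93124/1973
APPEND 37: p_4 = 37·93124 + 11611 = 3457199, q_4 = 37·1973 + 246 = 73247 → 3457199/73247
APPEND 6: p_5 = 6·3457199 + 93124 = 20836318, q_5 = 6·73247 + 1973 = 441455 → 20836318/441455
APPEND 37: p_6 = 37·20836318 + 3457199 = 774400965, q_6 = 37·441455 + 73247 = 16407082 → 774400965/16407082
APPEND 48: p_7 = 48·774400965 + 20836318 = 37192082638, q_7 = 48·16407082 + 441455 = 787981391 → 37192082638/787981391
APPEND 31: p_8 = 31·37192082638 + 774400965 = 1153728962743, q_8 = 31·787981391 + 16407082 = 24443830203 → 1153728962743/24443830203

47/1
11611/246
93124/1973
3457199/73247
20836318/441455
774400965/16407082
37192082638/787981391
1153728962743/24443830203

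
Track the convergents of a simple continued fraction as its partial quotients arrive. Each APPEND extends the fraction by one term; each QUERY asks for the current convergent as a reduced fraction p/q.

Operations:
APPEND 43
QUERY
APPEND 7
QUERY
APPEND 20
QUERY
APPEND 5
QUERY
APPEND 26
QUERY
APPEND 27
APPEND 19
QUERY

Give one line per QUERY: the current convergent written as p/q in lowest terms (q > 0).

APPEND 43: p_0 = 43·1 + 0 = 43, q_0 = 43·0 + 1 = 1 → 43/1
APPEND 7: p_1 = 7·43 + 1 = 302, q_1 = 7·1 + 0 = 7 → 302/7
APPEND 20: p_2 = 20·302 + 43 = 6083, q_2 = 20·7 + 1 = 141 → 6083/141
APPEND 5: p_3 = 5·6083 + 302 = 30717, q_3 = 5·141 + 7 = 712 → 30717/712
APPEND 26: p_4 = 26·30717 + 6083 = 804725, q_4 = 26·712 + 141 = 18653 → 804725/18653
APPEND 27: p_5 = 27·804725 + 30717 = 21758292, q_5 = 27·18653 + 712 = 504343 → 21758292/504343
APPEND 19: p_6 = 19·21758292 + 804725 = 414212273, q_6 = 19·504343 + 18653 = 9601170 → 414212273/9601170

43/1
302/7
6083/141
30717/712
804725/18653
414212273/9601170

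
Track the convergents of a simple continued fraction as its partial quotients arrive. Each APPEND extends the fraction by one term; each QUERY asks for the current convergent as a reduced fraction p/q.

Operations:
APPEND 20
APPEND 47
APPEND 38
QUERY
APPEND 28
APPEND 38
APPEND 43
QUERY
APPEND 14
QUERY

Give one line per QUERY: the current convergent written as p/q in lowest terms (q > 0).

35778/1787
1640993829/81962546
23012052934/1149380585

APPEND 20: p_0 = 20·1 + 0 = 20, q_0 = 20·0 + 1 = 1 → 20/1
APPEND 47: p_1 = 47·20 + 1 = 941, q_1 = 47·1 + 0 = 47 → 941/47
APPEND 38: p_2 = 38·941 + 20 = 35778, q_2 = 38·47 + 1 = 1787 → 35778/1787
APPEND 28: p_3 = 28·35778 + 941 = 1002725, q_3 = 28·1787 + 47 = 50083 → 1002725/50083
APPEND 38: p_4 = 38·1002725 + 35778 = 38139328, q_4 = 38·50083 + 1787 = 1904941 → 38139328/1904941
APPEND 43: p_5 = 43·38139328 + 1002725 = 1640993829, q_5 = 43·1904941 + 50083 = 81962546 → 1640993829/81962546
APPEND 14: p_6 = 14·1640993829 + 38139328 = 23012052934, q_6 = 14·81962546 + 1904941 = 1149380585 → 23012052934/1149380585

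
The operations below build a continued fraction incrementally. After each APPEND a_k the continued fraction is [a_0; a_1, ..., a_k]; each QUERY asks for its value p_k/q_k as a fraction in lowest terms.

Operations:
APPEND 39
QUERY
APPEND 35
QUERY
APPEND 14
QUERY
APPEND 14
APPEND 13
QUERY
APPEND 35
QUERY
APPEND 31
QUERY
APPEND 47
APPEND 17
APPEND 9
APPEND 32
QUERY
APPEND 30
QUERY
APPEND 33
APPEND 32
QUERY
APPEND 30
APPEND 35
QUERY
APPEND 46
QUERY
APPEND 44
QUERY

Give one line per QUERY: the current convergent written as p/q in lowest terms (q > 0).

39/1
1366/35
19163/491
3524587/90308
123630193/3167689
3836060570/98288667
893277990185665/22887830187673
26826158675570462/687347691424045
28383834615763919614/727258920401221101
29862425659167819896199/765143812999334717681
1374523981516706916824485/35218455870943080827514
60508917612394272160173539/1550377202134494891128297

APPEND 39: p_0 = 39·1 + 0 = 39, q_0 = 39·0 + 1 = 1 → 39/1
APPEND 35: p_1 = 35·39 + 1 = 1366, q_1 = 35·1 + 0 = 35 → 1366/35
APPEND 14: p_2 = 14·1366 + 39 = 19163, q_2 = 14·35 + 1 = 491 → 19163/491
APPEND 14: p_3 = 14·19163 + 1366 = 269648, q_3 = 14·491 + 35 = 6909 → 269648/6909
APPEND 13: p_4 = 13·269648 + 19163 = 3524587, q_4 = 13·6909 + 491 = 90308 → 3524587/90308
APPEND 35: p_5 = 35·3524587 + 269648 = 123630193, q_5 = 35·90308 + 6909 = 3167689 → 123630193/3167689
APPEND 31: p_6 = 31·123630193 + 3524587 = 3836060570, q_6 = 31·3167689 + 90308 = 98288667 → 3836060570/98288667
APPEND 47: p_7 = 47·3836060570 + 123630193 = 180418476983, q_7 = 47·98288667 + 3167689 = 4622735038 → 180418476983/4622735038
APPEND 17: p_8 = 17·180418476983 + 3836060570 = 3070950169281, q_8 = 17·4622735038 + 98288667 = 78684784313 → 3070950169281/78684784313
APPEND 9: p_9 = 9·3070950169281 + 180418476983 = 27818970000512, q_9 = 9·78684784313 + 4622735038 = 712785793855 → 27818970000512/712785793855
APPEND 32: p_10 = 32·27818970000512 + 3070950169281 = 893277990185665, q_10 = 32·712785793855 + 78684784313 = 22887830187673 → 893277990185665/22887830187673
APPEND 30: p_11 = 30·893277990185665 + 27818970000512 = 26826158675570462, q_11 = 30·22887830187673 + 712785793855 = 687347691424045 → 26826158675570462/687347691424045
APPEND 33: p_12 = 33·26826158675570462 + 893277990185665 = 886156514284010911, q_12 = 33·687347691424045 + 22887830187673 = 22705361647181158 → 886156514284010911/22705361647181158
APPEND 32: p_13 = 32·886156514284010911 + 26826158675570462 = 28383834615763919614, q_13 = 32·22705361647181158 + 687347691424045 = 727258920401221101 → 28383834615763919614/727258920401221101
APPEND 30: p_14 = 30·28383834615763919614 + 886156514284010911 = 852401194987201599331, q_14 = 30·727258920401221101 + 22705361647181158 = 21840472973683814188 → 852401194987201599331/21840472973683814188
APPEND 35: p_15 = 35·852401194987201599331 + 28383834615763919614 = 29862425659167819896199, q_15 = 35·21840472973683814188 + 727258920401221101 = 765143812999334717681 → 29862425659167819896199/765143812999334717681
APPEND 46: p_16 = 46·29862425659167819896199 + 852401194987201599331 = 1374523981516706916824485, q_16 = 46·765143812999334717681 + 21840472973683814188 = 35218455870943080827514 → 1374523981516706916824485/35218455870943080827514
APPEND 44: p_17 = 44·1374523981516706916824485 + 29862425659167819896199 = 60508917612394272160173539, q_17 = 44·35218455870943080827514 + 765143812999334717681 = 1550377202134494891128297 → 60508917612394272160173539/1550377202134494891128297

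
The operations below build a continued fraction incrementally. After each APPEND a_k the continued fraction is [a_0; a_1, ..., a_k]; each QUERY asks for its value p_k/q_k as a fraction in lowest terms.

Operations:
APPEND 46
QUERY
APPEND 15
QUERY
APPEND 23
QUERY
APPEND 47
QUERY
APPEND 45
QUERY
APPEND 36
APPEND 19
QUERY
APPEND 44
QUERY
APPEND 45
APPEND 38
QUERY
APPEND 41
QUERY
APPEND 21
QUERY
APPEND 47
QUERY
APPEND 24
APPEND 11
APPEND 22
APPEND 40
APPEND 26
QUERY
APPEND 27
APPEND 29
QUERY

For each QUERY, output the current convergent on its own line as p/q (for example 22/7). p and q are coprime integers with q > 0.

APPEND 46: p_0 = 46·1 + 0 = 46, q_0 = 46·0 + 1 = 1 → 46/1
APPEND 15: p_1 = 15·46 + 1 = 691, q_1 = 15·1 + 0 = 15 → 691/15
APPEND 23: p_2 = 23·691 + 46 = 15939, q_2 = 23·15 + 1 = 346 → 15939/346
APPEND 47: p_3 = 47·15939 + 691 = 749824, q_3 = 47·346 + 15 = 16277 → 749824/16277
APPEND 45: p_4 = 45·749824 + 15939 = 33758019, q_4 = 45·16277 + 346 = 732811 → 33758019/732811
APPEND 36: p_5 = 36·33758019 + 749824 = 1216038508, q_5 = 36·732811 + 16277 = 26397473 → 1216038508/26397473
APPEND 19: p_6 = 19·1216038508 + 33758019 = 23138489671, q_6 = 19·26397473 + 732811 = 502284798 → 23138489671/502284798
APPEND 44: p_7 = 44·23138489671 + 1216038508 = 1019309584032, q_7 = 44·502284798 + 26397473 = 22126928585 → 1019309584032/22126928585
APPEND 45: p_8 = 45·1019309584032 + 23138489671 = 45892069771111, q_8 = 45·22126928585 + 502284798 = 996214071123 → 45892069771111/996214071123
APPEND 38: p_9 = 38·45892069771111 + 1019309584032 = 1744917960886250, q_9 = 38·996214071123 + 22126928585 = 37878261631259 → 1744917960886250/37878261631259
APPEND 41: p_10 = 41·1744917960886250 + 45892069771111 = 71587528466107361, q_10 = 41·37878261631259 + 996214071123 = 1554004940952742 → 71587528466107361/1554004940952742
APPEND 21: p_11 = 21·71587528466107361 + 1744917960886250 = 1505083015749140831, q_11 = 21·1554004940952742 + 37878261631259 = 32671982021638841 → 1505083015749140831/32671982021638841
APPEND 47: p_12 = 47·1505083015749140831 + 71587528466107361 = 70810489268675726418, q_12 = 47·32671982021638841 + 1554004940952742 = 1537137159957978269 → 70810489268675726418/1537137159957978269
APPEND 24: p_13 = 24·70810489268675726418 + 1505083015749140831 = 1700956825463966574863, q_13 = 24·1537137159957978269 + 32671982021638841 = 36923963821013117297 → 1700956825463966574863/36923963821013117297
APPEND 11: p_14 = 11·1700956825463966574863 + 70810489268675726418 = 18781335569372308049911, q_14 = 11·36923963821013117297 + 1537137159957978269 = 407700739191102268536 → 18781335569372308049911/407700739191102268536
APPEND 22: p_15 = 22·18781335569372308049911 + 1700956825463966574863 = 414890339351654743672905, q_15 = 22·407700739191102268536 + 36923963821013117297 = 9006340226025263025089 → 414890339351654743672905/9006340226025263025089
APPEND 40: p_16 = 40·414890339351654743672905 + 18781335569372308049911 = 16614394909635562054966111, q_16 = 40·9006340226025263025089 + 407700739191102268536 = 360661309780201623272096 → 16614394909635562054966111/360661309780201623272096
APPEND 26: p_17 = 26·16614394909635562054966111 + 414890339351654743672905 = 432389157989876268172791791, q_17 = 26·360661309780201623272096 + 9006340226025263025089 = 9386200394511267468099585 → 432389157989876268172791791/9386200394511267468099585
APPEND 27: p_18 = 27·432389157989876268172791791 + 16614394909635562054966111 = 11691121660636294802720344468, q_18 = 27·9386200394511267468099585 + 360661309780201623272096 = 253788071961584423261960891 → 11691121660636294802720344468/253788071961584423261960891
APPEND 29: p_19 = 29·11691121660636294802720344468 + 432389157989876268172791791 = 339474917316442425547062781363, q_19 = 29·253788071961584423261960891 + 9386200394511267468099585 = 7369240287280459542064965424 → 339474917316442425547062781363/7369240287280459542064965424

46/1
691/15
15939/346
749824/16277
33758019/732811
23138489671/502284798
1019309584032/22126928585
1744917960886250/37878261631259
71587528466107361/1554004940952742
1505083015749140831/32671982021638841
70810489268675726418/1537137159957978269
432389157989876268172791791/9386200394511267468099585
339474917316442425547062781363/7369240287280459542064965424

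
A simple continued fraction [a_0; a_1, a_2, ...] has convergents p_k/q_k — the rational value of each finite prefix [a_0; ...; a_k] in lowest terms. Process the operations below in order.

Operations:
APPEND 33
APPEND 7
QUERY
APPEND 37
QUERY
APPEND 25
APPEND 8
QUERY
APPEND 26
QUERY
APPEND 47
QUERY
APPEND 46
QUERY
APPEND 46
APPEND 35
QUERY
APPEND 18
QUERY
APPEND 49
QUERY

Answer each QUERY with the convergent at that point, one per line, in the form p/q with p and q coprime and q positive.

232/7
8617/260
1733873/52316
45296355/1366723
2130662558/64288297
98055774023/2958628385
158042425140583/4768600418630
2849276348798110/85970968729347
139772583516247973/4217346068156633

APPEND 33: p_0 = 33·1 + 0 = 33, q_0 = 33·0 + 1 = 1 → 33/1
APPEND 7: p_1 = 7·33 + 1 = 232, q_1 = 7·1 + 0 = 7 → 232/7
APPEND 37: p_2 = 37·232 + 33 = 8617, q_2 = 37·7 + 1 = 260 → 8617/260
APPEND 25: p_3 = 25·8617 + 232 = 215657, q_3 = 25·260 + 7 = 6507 → 215657/6507
APPEND 8: p_4 = 8·215657 + 8617 = 1733873, q_4 = 8·6507 + 260 = 52316 → 1733873/52316
APPEND 26: p_5 = 26·1733873 + 215657 = 45296355, q_5 = 26·52316 + 6507 = 1366723 → 45296355/1366723
APPEND 47: p_6 = 47·45296355 + 1733873 = 2130662558, q_6 = 47·1366723 + 52316 = 64288297 → 2130662558/64288297
APPEND 46: p_7 = 46·2130662558 + 45296355 = 98055774023, q_7 = 46·64288297 + 1366723 = 2958628385 → 98055774023/2958628385
APPEND 46: p_8 = 46·98055774023 + 2130662558 = 4512696267616, q_8 = 46·2958628385 + 64288297 = 136161194007 → 4512696267616/136161194007
APPEND 35: p_9 = 35·4512696267616 + 98055774023 = 158042425140583, q_9 = 35·136161194007 + 2958628385 = 4768600418630 → 158042425140583/4768600418630
APPEND 18: p_10 = 18·158042425140583 + 4512696267616 = 2849276348798110, q_10 = 18·4768600418630 + 136161194007 = 85970968729347 → 2849276348798110/85970968729347
APPEND 49: p_11 = 49·2849276348798110 + 158042425140583 = 139772583516247973, q_11 = 49·85970968729347 + 4768600418630 = 4217346068156633 → 139772583516247973/4217346068156633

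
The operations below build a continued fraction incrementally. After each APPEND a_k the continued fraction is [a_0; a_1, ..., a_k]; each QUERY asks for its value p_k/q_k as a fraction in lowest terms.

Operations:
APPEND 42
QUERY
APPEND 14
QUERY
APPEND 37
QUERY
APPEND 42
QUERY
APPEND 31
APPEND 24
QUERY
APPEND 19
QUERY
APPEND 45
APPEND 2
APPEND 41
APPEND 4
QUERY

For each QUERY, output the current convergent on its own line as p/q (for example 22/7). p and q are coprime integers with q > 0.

APPEND 42: p_0 = 42·1 + 0 = 42, q_0 = 42·0 + 1 = 1 → 42/1
APPEND 14: p_1 = 14·42 + 1 = 589, q_1 = 14·1 + 0 = 14 → 589/14
APPEND 37: p_2 = 37·589 + 42 = 21835, q_2 = 37·14 + 1 = 519 → 21835/519
APPEND 42: p_3 = 42·21835 + 589 = 917659, q_3 = 42·519 + 14 = 21812 → 917659/21812
APPEND 31: p_4 = 31·917659 + 21835 = 28469264, q_4 = 31·21812 + 519 = 676691 → 28469264/676691
APPEND 24: p_5 = 24·28469264 + 917659 = 684179995, q_5 = 24·676691 + 21812 = 16262396 → 684179995/16262396
APPEND 19: p_6 = 19·684179995 + 28469264 = 13027889169, q_6 = 19·16262396 + 676691 = 309662215 → 13027889169/309662215
APPEND 45: p_7 = 45·13027889169 + 684179995 = 586939192600, q_7 = 45·309662215 + 16262396 = 13951062071 → 586939192600/13951062071
APPEND 2: p_8 = 2·586939192600 + 13027889169 = 1186906274369, q_8 = 2·13951062071 + 309662215 = 28211786357 → 1186906274369/28211786357
APPEND 41: p_9 = 41·1186906274369 + 586939192600 = 49250096441729, q_9 = 41·28211786357 + 13951062071 = 1170634302708 → 49250096441729/1170634302708
APPEND 4: p_10 = 4·49250096441729 + 1186906274369 = 198187292041285, q_10 = 4·1170634302708 + 28211786357 = 4710748997189 → 198187292041285/4710748997189

42/1
589/14
21835/519
917659/21812
684179995/16262396
13027889169/309662215
198187292041285/4710748997189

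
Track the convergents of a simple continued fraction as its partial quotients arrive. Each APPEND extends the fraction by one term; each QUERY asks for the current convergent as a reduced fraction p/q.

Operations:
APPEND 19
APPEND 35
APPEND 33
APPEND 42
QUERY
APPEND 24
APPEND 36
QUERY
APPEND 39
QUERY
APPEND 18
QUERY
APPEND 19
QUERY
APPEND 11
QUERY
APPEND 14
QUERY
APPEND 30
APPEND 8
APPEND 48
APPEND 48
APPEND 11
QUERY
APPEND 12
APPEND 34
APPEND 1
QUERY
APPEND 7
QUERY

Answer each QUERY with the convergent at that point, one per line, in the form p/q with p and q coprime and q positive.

APPEND 19: p_0 = 19·1 + 0 = 19, q_0 = 19·0 + 1 = 1 → 19/1
APPEND 35: p_1 = 35·19 + 1 = 666, q_1 = 35·1 + 0 = 35 → 666/35
APPEND 33: p_2 = 33·666 + 19 = 21997, q_2 = 33·35 + 1 = 1156 → 21997/1156
APPEND 42: p_3 = 42·21997 + 666 = 924540, q_3 = 42·1156 + 35 = 48587 → 924540/48587
APPEND 24: p_4 = 24·924540 + 21997 = 22210957, q_4 = 24·48587 + 1156 = 1167244 → 22210957/1167244
APPEND 36: p_5 = 36·22210957 + 924540 = 800518992, q_5 = 36·1167244 + 48587 = 42069371 → 800518992/42069371
APPEND 39: p_6 = 39·800518992 + 22210957 = 31242451645, q_6 = 39·42069371 + 1167244 = 1641872713 → 31242451645/1641872713
APPEND 18: p_7 = 18·31242451645 + 800518992 = 563164648602, q_7 = 18·1641872713 + 42069371 = 29595778205 → 563164648602/29595778205
APPEND 19: p_8 = 19·563164648602 + 31242451645 = 10731370775083, q_8 = 19·29595778205 + 1641872713 = 563961658608 → 10731370775083/563961658608
APPEND 11: p_9 = 11·10731370775083 + 563164648602 = 118608243174515, q_9 = 11·563961658608 + 29595778205 = 6233174022893 → 118608243174515/6233174022893
APPEND 14: p_10 = 14·118608243174515 + 10731370775083 = 1671246775218293, q_10 = 14·6233174022893 + 563961658608 = 87828397979110 → 1671246775218293/87828397979110
APPEND 30: p_11 = 30·1671246775218293 + 118608243174515 = 50256011499723305, q_11 = 30·87828397979110 + 6233174022893 = 2641085113396193 → 50256011499723305/2641085113396193
APPEND 8: p_12 = 8·50256011499723305 + 1671246775218293 = 403719338773004733, q_12 = 8·2641085113396193 + 87828397979110 = 21216509305148654 → 403719338773004733/21216509305148654
APPEND 48: p_13 = 48·403719338773004733 + 50256011499723305 = 19428784272603950489, q_13 = 48·21216509305148654 + 2641085113396193 = 1021033531760531585 → 19428784272603950489/1021033531760531585
APPEND 48: p_14 = 48·19428784272603950489 + 403719338773004733 = 932985364423762628205, q_14 = 48·1021033531760531585 + 21216509305148654 = 49030826033810664734 → 932985364423762628205/49030826033810664734
APPEND 11: p_15 = 11·932985364423762628205 + 19428784272603950489 = 10282267792933992860744, q_15 = 11·49030826033810664734 + 1021033531760531585 = 540360119903677843659 → 10282267792933992860744/540360119903677843659
APPEND 12: p_16 = 12·10282267792933992860744 + 932985364423762628205 = 124320198879631676957133, q_16 = 12·540360119903677843659 + 49030826033810664734 = 6533352264877944788642 → 124320198879631676957133/6533352264877944788642
APPEND 34: p_17 = 34·124320198879631676957133 + 10282267792933992860744 = 4237169029700411009403266, q_17 = 34·6533352264877944788642 + 540360119903677843659 = 222674337125753800657487 → 4237169029700411009403266/222674337125753800657487
APPEND 1: p_18 = 1·4237169029700411009403266 + 124320198879631676957133 = 4361489228580042686360399, q_18 = 1·222674337125753800657487 + 6533352264877944788642 = 229207689390631745446129 → 4361489228580042686360399/229207689390631745446129
APPEND 7: p_19 = 7·4361489228580042686360399 + 4237169029700411009403266 = 34767593629760709813926059, q_19 = 7·229207689390631745446129 + 222674337125753800657487 = 1827128162860176018780390 → 34767593629760709813926059/1827128162860176018780390

924540/48587
800518992/42069371
31242451645/1641872713
563164648602/29595778205
10731370775083/563961658608
118608243174515/6233174022893
1671246775218293/87828397979110
10282267792933992860744/540360119903677843659
4361489228580042686360399/229207689390631745446129
34767593629760709813926059/1827128162860176018780390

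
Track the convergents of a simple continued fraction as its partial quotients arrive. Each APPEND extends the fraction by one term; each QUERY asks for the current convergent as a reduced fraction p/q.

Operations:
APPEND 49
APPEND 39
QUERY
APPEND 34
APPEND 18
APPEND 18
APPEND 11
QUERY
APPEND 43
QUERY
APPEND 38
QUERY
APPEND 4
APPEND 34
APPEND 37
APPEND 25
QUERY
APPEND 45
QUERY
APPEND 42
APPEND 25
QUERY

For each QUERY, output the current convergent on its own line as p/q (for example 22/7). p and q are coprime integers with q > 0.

APPEND 49: p_0 = 49·1 + 0 = 49, q_0 = 49·0 + 1 = 1 → 49/1
APPEND 39: p_1 = 39·49 + 1 = 1912, q_1 = 39·1 + 0 = 39 → 1912/39
APPEND 34: p_2 = 34·1912 + 49 = 65057, q_2 = 34·39 + 1 = 1327 → 65057/1327
APPEND 18: p_3 = 18·65057 + 1912 = 1172938, q_3 = 18·1327 + 39 = 23925 → 1172938/23925
APPEND 18: p_4 = 18·1172938 + 65057 = 21177941, q_4 = 18·23925 + 1327 = 431977 → 21177941/431977
APPEND 11: p_5 = 11·21177941 + 1172938 = 234130289, q_5 = 11·431977 + 23925 = 4775672 → 234130289/4775672
APPEND 43: p_6 = 43·234130289 + 21177941 = 10088780368, q_6 = 43·4775672 + 431977 = 205785873 → 10088780368/205785873
APPEND 38: p_7 = 38·10088780368 + 234130289 = 383607784273, q_7 = 38·205785873 + 4775672 = 7824638846 → 383607784273/7824638846
APPEND 4: p_8 = 4·383607784273 + 10088780368 = 1544519917460, q_8 = 4·7824638846 + 205785873 = 31504341257 → 1544519917460/31504341257
APPEND 34: p_9 = 34·1544519917460 + 383607784273 = 52897284977913, q_9 = 34·31504341257 + 7824638846 = 1078972241584 → 52897284977913/1078972241584
APPEND 37: p_10 = 37·52897284977913 + 1544519917460 = 1958744064100241, q_10 = 37·1078972241584 + 31504341257 = 39953477279865 → 1958744064100241/39953477279865
APPEND 25: p_11 = 25·1958744064100241 + 52897284977913 = 49021498887483938, q_11 = 25·39953477279865 + 1078972241584 = 999915904238209 → 49021498887483938/999915904238209
APPEND 45: p_12 = 45·49021498887483938 + 1958744064100241 = 2207926194000877451, q_12 = 45·999915904238209 + 39953477279865 = 45036169167999270 → 2207926194000877451/45036169167999270
APPEND 42: p_13 = 42·2207926194000877451 + 49021498887483938 = 92781921646924336880, q_13 = 42·45036169167999270 + 999915904238209 = 1892519020960207549 → 92781921646924336880/1892519020960207549
APPEND 25: p_14 = 25·92781921646924336880 + 2207926194000877451 = 2321755967367109299451, q_14 = 25·1892519020960207549 + 45036169167999270 = 47358011693173187995 → 2321755967367109299451/47358011693173187995

1912/39
234130289/4775672
10088780368/205785873
383607784273/7824638846
49021498887483938/999915904238209
2207926194000877451/45036169167999270
2321755967367109299451/47358011693173187995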